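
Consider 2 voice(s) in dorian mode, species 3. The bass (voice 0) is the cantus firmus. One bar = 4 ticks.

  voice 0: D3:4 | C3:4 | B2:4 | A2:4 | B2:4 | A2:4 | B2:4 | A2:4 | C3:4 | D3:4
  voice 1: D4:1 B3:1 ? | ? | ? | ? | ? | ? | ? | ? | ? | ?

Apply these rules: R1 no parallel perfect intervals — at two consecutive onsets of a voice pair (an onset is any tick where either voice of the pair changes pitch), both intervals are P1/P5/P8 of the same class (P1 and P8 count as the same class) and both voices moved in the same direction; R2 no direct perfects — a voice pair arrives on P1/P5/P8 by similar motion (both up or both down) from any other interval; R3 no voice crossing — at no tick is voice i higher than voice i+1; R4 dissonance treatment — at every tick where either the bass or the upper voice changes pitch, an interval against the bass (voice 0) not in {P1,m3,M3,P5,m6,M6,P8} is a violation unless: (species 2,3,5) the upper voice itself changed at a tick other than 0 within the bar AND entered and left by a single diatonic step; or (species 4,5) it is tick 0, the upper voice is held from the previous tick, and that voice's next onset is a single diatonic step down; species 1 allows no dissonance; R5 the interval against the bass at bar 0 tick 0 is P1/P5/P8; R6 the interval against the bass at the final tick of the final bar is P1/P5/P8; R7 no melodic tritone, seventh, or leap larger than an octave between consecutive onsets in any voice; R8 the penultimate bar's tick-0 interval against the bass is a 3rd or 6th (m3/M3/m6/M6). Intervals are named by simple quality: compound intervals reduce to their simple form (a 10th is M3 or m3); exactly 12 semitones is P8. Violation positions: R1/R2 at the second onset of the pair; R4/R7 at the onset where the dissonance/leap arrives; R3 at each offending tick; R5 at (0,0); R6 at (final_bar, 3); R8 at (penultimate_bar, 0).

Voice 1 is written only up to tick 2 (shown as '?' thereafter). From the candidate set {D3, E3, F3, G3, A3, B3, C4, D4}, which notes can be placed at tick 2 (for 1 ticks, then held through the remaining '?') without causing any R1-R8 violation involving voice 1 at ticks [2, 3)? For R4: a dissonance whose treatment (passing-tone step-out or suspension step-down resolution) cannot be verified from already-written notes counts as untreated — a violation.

{A3, B3, D3, D4}

D3: legal
E3: violates R4
F3: violates R7
G3: violates R4
A3: legal
B3: legal
C4: violates R4
D4: legal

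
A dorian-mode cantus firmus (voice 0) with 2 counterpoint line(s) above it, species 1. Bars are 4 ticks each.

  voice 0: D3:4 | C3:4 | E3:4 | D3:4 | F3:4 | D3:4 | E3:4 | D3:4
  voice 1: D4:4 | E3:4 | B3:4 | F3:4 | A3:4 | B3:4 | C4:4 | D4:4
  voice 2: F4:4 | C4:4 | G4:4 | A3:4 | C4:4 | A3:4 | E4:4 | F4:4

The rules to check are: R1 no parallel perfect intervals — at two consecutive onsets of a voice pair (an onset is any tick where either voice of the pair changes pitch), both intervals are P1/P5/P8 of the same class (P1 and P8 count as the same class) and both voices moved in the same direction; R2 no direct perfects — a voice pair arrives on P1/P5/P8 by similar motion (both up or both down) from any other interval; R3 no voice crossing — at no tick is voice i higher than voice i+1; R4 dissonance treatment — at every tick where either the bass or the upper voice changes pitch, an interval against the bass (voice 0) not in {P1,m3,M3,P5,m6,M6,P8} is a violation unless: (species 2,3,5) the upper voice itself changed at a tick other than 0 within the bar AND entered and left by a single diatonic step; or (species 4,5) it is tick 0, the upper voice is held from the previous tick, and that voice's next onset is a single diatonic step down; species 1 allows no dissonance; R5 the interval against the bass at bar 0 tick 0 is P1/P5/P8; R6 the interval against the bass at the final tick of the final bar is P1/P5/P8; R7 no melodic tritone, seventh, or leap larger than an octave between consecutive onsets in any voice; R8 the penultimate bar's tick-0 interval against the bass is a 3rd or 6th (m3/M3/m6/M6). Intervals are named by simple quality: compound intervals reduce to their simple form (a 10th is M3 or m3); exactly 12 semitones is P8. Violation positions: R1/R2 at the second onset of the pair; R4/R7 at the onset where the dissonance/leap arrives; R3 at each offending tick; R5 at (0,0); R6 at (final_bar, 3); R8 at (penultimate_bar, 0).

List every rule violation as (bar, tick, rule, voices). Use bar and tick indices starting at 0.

(0, 0, R5, (0, 2))
(1, 0, R2, (0, 2))
(1, 0, R7, (1,))
(2, 0, R2, (0, 1))
(3, 0, R2, (0, 2))
(3, 0, R7, (1,))
(3, 0, R7, (2,))
(4, 0, R1, (0, 2))
(5, 0, R1, (0, 2))
(5, 0, R3, (1, 2))
(5, 1, R3, (1, 2))
(5, 2, R3, (1, 2))
(5, 3, R3, (1, 2))
(6, 0, R2, (0, 2))
(6, 0, R8, (0, 2))
(7, 3, R6, (0, 2))

bar 0: v0=D3 v1=D4 v2=F4 downbeat m3
bar 1: v0=C3 v1=E3 v2=C4 downbeat P8
bar 2: v0=E3 v1=B3 v2=G4 downbeat m3
bar 3: v0=D3 v1=F3 v2=A3 downbeat P5
bar 4: v0=F3 v1=A3 v2=C4 downbeat P5
bar 5: v0=D3 v1=B3 v2=A3 downbeat P5
bar 6: v0=E3 v1=C4 v2=E4 downbeat P8
bar 7: v0=D3 v1=D4 v2=F4 downbeat m3
  -> R5 @ bar 0 tick 0 v(0, 2): opens on m3
  -> R2 @ bar 1 tick 0 v(0, 2): D3/F4 m3 -> C3/C4 P8 similar
  -> R7 @ bar 1 tick 0 v(1,): D4->E3 leap 10st
  -> R2 @ bar 2 tick 0 v(0, 1): C3/E3 M3 -> E3/B3 P5 similar
  -> R2 @ bar 3 tick 0 v(0, 2): E3/G4 m3 -> D3/A3 P5 similar
  -> R7 @ bar 3 tick 0 v(1,): B3->F3 leap 6st
  -> R7 @ bar 3 tick 0 v(2,): G4->A3 leap 10st
  -> R1 @ bar 4 tick 0 v(0, 2): D3/A3 P5 -> F3/C4 P5 similar
  -> R1 @ bar 5 tick 0 v(0, 2): F3/C4 P5 -> D3/A3 P5 similar
  -> R3 @ bar 5 tick 0 v(1, 2): B3 above A3
  -> R3 @ bar 5 tick 1 v(1, 2): B3 above A3
  -> R3 @ bar 5 tick 2 v(1, 2): B3 above A3
  -> R3 @ bar 5 tick 3 v(1, 2): B3 above A3
  -> R2 @ bar 6 tick 0 v(0, 2): D3/A3 P5 -> E3/E4 P8 similar
  -> R8 @ bar 6 tick 0 v(0, 2): penult P8 not 3rd/6th
  -> R6 @ bar 7 tick 3 v(0, 2): closes on m3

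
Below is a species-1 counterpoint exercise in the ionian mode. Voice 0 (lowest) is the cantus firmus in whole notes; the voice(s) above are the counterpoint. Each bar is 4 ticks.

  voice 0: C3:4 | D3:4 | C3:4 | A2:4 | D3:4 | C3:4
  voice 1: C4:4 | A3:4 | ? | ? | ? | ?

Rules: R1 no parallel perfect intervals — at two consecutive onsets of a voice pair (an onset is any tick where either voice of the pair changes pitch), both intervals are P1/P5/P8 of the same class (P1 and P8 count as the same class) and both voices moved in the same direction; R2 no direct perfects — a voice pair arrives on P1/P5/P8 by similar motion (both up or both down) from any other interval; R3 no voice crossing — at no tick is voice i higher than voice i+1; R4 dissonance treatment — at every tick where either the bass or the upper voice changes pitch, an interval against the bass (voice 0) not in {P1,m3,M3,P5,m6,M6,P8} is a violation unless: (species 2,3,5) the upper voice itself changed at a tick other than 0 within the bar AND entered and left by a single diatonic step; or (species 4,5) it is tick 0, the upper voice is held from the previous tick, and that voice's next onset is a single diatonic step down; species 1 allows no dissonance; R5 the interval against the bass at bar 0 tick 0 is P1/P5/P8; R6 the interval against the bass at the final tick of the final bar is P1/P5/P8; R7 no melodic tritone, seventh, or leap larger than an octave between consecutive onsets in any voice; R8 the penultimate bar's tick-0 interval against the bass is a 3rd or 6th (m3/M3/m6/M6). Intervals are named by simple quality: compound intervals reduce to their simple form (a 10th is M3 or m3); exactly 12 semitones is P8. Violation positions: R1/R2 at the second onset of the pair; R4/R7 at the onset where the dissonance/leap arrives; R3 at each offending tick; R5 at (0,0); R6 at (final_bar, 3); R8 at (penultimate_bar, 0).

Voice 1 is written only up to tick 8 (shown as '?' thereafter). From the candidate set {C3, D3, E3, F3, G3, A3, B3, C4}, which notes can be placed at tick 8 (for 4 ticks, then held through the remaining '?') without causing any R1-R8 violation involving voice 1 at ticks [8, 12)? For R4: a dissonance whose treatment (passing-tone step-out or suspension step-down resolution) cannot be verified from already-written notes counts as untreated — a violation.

C3: violates R2
D3: violates R4
E3: legal
F3: violates R4
G3: violates R1
A3: legal
B3: violates R4
C4: legal

{A3, C4, E3}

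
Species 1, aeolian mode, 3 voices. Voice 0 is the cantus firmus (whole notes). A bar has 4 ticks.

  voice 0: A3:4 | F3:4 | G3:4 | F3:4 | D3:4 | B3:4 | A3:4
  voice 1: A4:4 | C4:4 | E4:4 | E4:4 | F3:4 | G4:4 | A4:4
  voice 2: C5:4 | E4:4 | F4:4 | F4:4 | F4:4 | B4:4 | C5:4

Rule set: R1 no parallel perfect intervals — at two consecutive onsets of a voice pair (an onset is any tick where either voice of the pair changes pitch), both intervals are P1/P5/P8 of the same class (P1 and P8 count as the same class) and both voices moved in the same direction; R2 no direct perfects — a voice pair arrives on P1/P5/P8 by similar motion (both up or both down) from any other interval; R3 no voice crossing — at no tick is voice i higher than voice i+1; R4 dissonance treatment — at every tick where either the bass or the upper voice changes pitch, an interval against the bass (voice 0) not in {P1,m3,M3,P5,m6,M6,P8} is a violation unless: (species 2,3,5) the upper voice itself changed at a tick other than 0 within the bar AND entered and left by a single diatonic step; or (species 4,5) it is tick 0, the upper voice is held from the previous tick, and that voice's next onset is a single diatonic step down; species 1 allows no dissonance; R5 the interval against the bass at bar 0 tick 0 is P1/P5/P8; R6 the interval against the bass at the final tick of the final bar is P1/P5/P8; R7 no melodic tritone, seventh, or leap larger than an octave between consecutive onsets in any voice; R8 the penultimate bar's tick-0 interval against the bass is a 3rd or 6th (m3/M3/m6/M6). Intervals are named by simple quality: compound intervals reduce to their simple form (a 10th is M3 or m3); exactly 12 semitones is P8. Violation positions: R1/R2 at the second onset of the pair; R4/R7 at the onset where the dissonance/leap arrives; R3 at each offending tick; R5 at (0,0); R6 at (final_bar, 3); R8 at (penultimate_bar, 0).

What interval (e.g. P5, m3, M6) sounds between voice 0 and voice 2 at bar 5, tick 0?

P8

voice 0=B3 voice 2=B4 -> P8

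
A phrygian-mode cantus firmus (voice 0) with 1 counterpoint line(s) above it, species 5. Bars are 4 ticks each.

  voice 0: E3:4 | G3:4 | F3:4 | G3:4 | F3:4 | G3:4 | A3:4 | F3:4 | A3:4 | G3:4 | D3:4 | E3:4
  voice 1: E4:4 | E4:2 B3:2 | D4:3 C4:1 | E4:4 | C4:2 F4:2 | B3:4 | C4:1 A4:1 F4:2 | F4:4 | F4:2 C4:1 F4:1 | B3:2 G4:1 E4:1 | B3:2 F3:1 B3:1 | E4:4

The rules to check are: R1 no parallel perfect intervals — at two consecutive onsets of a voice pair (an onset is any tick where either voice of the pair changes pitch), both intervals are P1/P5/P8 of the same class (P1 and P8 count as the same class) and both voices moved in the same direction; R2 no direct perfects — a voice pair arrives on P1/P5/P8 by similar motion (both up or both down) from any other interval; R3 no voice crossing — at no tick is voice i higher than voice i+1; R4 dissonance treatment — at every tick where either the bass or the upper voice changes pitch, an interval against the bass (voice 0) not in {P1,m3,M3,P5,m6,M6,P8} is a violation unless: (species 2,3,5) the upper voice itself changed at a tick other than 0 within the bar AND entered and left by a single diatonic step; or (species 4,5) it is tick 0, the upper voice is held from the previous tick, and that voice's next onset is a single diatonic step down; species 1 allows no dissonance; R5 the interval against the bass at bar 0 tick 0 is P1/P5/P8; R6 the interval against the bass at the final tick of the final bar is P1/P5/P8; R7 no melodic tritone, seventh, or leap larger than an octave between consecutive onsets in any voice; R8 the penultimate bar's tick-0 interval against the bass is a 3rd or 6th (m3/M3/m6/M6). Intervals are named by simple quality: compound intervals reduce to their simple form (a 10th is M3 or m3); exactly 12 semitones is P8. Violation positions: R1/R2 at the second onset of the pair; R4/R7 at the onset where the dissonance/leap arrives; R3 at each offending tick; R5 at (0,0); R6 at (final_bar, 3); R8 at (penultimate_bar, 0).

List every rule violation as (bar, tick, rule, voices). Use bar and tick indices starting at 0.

(4, 0, R2, (0, 1))
(5, 0, R7, (1,))
(9, 0, R7, (1,))
(10, 2, R7, (1,))
(10, 3, R7, (1,))
(11, 0, R2, (0, 1))

bar 0: v0=E3 v1=E4 downbeat P8
bar 1: v0=G3 v1=E4 downbeat M6
bar 2: v0=F3 v1=D4 downbeat M6
bar 3: v0=G3 v1=E4 downbeat M6
bar 4: v0=F3 v1=C4 downbeat P5
bar 5: v0=G3 v1=B3 downbeat M3
bar 6: v0=A3 v1=C4 downbeat m3
bar 7: v0=F3 v1=F4 downbeat P8
bar 8: v0=A3 v1=F4 downbeat m6
bar 9: v0=G3 v1=B3 downbeat M3
bar 10: v0=D3 v1=B3 downbeat M6
bar 11: v0=E3 v1=E4 downbeat P8
  -> R2 @ bar 4 tick 0 v(0, 1): G3/E4 M6 -> F3/C4 P5 similar
  -> R7 @ bar 5 tick 0 v(1,): F4->B3 leap 6st
  -> R7 @ bar 9 tick 0 v(1,): F4->B3 leap 6st
  -> R7 @ bar 10 tick 2 v(1,): B3->F3 leap 6st
  -> R7 @ bar 10 tick 3 v(1,): F3->B3 leap 6st
  -> R2 @ bar 11 tick 0 v(0, 1): D3/B3 M6 -> E3/E4 P8 similar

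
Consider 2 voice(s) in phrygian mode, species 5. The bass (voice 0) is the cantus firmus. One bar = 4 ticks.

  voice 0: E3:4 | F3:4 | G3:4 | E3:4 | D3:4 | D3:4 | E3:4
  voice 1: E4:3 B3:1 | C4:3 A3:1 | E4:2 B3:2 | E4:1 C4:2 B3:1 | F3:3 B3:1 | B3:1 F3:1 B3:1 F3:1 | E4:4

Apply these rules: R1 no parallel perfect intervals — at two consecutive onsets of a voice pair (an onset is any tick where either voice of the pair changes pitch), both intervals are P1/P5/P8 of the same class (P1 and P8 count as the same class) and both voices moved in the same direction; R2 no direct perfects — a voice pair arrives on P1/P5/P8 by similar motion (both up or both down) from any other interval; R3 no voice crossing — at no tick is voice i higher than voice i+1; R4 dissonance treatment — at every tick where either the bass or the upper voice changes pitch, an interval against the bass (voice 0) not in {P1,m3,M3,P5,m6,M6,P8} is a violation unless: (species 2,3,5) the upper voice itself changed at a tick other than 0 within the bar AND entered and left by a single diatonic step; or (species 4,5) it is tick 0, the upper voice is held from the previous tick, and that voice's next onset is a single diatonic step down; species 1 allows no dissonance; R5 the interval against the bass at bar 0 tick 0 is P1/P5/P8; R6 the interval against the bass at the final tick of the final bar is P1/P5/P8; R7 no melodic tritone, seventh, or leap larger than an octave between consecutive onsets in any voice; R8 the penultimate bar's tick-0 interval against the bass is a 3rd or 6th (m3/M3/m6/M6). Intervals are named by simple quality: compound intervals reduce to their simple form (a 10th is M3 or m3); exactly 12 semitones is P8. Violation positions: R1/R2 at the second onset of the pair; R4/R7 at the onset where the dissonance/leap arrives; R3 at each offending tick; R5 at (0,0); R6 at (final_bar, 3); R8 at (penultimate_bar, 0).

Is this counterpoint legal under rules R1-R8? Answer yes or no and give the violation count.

No (8 violations)

bar 0: v0=E3 v1=E4 (P8)
bar 1: v0=F3 v1=C4 (P5)
bar 2: v0=G3 v1=E4 (M6)
bar 3: v0=E3 v1=E4 (P8)
bar 4: v0=D3 v1=F3 (m3)
bar 5: v0=D3 v1=B3 (M6)
bar 6: v0=E3 v1=E4 (P8)
  R1 @ bar1.0: E3/B3 P5 -> F3/C4 P5 similar
  R7 @ bar4.0: B3->F3 leap 6st
  R7 @ bar4.3: F3->B3 leap 6st
  R7 @ bar5.1: B3->F3 leap 6st
  R7 @ bar5.2: F3->B3 leap 6st
  R7 @ bar5.3: B3->F3 leap 6st
  R2 @ bar6.0: D3/F3 m3 -> E3/E4 P8 similar
  R7 @ bar6.0: F3->E4 leap 11st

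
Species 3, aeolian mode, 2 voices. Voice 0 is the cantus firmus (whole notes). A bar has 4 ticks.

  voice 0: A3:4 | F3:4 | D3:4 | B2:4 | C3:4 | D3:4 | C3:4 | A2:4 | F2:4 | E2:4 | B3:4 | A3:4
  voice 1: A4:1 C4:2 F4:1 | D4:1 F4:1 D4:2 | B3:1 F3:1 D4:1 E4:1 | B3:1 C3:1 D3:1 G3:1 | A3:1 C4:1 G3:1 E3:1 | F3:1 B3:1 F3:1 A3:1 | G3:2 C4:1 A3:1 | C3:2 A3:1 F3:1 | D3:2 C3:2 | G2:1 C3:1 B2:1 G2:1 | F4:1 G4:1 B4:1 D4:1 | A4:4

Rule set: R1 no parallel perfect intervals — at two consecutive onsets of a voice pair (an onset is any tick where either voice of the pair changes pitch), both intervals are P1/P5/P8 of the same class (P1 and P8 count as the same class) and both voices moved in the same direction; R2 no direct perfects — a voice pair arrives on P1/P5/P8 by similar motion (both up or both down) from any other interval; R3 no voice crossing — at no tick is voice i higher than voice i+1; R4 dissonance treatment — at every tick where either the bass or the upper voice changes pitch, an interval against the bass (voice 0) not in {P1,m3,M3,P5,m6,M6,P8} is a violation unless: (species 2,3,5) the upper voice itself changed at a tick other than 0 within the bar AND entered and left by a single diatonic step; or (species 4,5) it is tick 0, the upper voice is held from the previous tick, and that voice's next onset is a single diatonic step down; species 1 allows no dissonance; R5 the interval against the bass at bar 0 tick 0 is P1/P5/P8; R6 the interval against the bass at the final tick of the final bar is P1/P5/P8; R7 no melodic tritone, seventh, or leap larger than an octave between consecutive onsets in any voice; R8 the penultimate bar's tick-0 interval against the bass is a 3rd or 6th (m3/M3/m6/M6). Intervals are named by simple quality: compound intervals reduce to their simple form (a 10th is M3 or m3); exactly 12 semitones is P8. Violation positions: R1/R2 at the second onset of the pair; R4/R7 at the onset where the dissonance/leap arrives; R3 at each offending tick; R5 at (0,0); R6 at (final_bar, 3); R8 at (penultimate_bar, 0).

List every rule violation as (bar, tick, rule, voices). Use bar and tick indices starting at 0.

bar 0: v0=A3 v1=A4 downbeat P8
bar 1: v0=F3 v1=D4 downbeat M6
bar 2: v0=D3 v1=B3 downbeat M6
bar 3: v0=B2 v1=B3 downbeat P8
bar 4: v0=C3 v1=A3 downbeat M6
bar 5: v0=D3 v1=F3 downbeat m3
bar 6: v0=C3 v1=G3 downbeat P5
bar 7: v0=A2 v1=C3 downbeat m3
bar 8: v0=F2 v1=D3 downbeat M6
bar 9: v0=E2 v1=G2 downbeat m3
bar 10: v0=B3 v1=F4 downbeat TT
bar 11: v0=A3 v1=A4 downbeat P8
  -> R7 @ bar 2 tick 1 v(1,): B3->F3 leap 6st
  -> R4 @ bar 2 tick 3 v(0, 1): D3/E4 M2 untreated
  -> R2 @ bar 3 tick 0 v(0, 1): D3/E4 M2 -> B2/B3 P8 similar
  -> R4 @ bar 3 tick 1 v(0, 1): B2/C3 m2 untreated
  -> R7 @ bar 3 tick 1 v(1,): B3->C3 leap 11st
  -> R7 @ bar 5 tick 1 v(1,): F3->B3 leap 6st
  -> R7 @ bar 5 tick 2 v(1,): B3->F3 leap 6st
  -> R1 @ bar 6 tick 0 v(0, 1): D3/A3 P5 -> C3/G3 P5 similar
  -> R4 @ bar 10 tick 0 v(0, 1): B3/F4 TT untreated
  -> R7 @ bar 10 tick 0 v(0,): E2->B3 leap 19st
  -> R7 @ bar 10 tick 0 v(1,): G2->F4 leap 22st
  -> R8 @ bar 10 tick 0 v(0, 1): penult TT not 3rd/6th

(2, 1, R7, (1,))
(2, 3, R4, (0, 1))
(3, 0, R2, (0, 1))
(3, 1, R4, (0, 1))
(3, 1, R7, (1,))
(5, 1, R7, (1,))
(5, 2, R7, (1,))
(6, 0, R1, (0, 1))
(10, 0, R4, (0, 1))
(10, 0, R7, (0,))
(10, 0, R7, (1,))
(10, 0, R8, (0, 1))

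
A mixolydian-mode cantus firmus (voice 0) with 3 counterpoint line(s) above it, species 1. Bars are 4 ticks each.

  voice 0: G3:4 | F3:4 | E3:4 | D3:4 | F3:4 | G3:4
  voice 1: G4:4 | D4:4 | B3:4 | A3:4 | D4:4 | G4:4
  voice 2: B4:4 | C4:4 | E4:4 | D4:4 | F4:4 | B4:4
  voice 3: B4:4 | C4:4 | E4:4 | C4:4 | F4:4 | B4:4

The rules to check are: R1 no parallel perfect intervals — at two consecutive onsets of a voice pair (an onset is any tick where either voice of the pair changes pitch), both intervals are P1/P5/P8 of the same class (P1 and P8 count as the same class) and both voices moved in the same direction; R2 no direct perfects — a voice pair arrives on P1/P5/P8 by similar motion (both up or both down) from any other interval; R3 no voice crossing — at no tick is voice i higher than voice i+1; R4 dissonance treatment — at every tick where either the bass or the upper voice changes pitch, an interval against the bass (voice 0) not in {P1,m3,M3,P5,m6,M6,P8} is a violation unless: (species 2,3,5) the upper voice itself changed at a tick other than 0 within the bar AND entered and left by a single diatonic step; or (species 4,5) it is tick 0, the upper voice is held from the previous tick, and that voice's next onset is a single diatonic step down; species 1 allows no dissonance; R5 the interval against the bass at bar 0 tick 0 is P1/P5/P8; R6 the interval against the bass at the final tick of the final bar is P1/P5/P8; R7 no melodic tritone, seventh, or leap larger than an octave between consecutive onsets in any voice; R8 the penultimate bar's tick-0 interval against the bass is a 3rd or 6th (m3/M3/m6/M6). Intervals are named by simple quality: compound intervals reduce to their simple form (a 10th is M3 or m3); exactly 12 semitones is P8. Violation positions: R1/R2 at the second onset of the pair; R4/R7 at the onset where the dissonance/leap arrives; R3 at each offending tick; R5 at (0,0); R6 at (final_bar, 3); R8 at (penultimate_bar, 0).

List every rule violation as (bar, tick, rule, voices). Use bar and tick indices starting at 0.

bar 0: v0=G3 v1=G4 v2=B4 v3=B4 downbeat M3
bar 1: v0=F3 v1=D4 v2=C4 v3=C4 downbeat P5
bar 2: v0=E3 v1=B3 v2=E4 v3=E4 downbeat P8
bar 3: v0=D3 v1=A3 v2=D4 v3=C4 downbeat m7
bar 4: v0=F3 v1=D4 v2=F4 v3=F4 downbeat P8
bar 5: v0=G3 v1=G4 v2=B4 v3=B4 downbeat M3
  -> R5 @ bar 0 tick 0 v(0, 2): opens on M3
  -> R5 @ bar 0 tick 0 v(0, 3): opens on M3
  -> R1 @ bar 1 tick 0 v(2, 3): B4/B4 P1 -> C4/C4 P1 similar
  -> R2 @ bar 1 tick 0 v(0, 2): G3/B4 M3 -> F3/C4 P5 similar
  -> R2 @ bar 1 tick 0 v(0, 3): G3/B4 M3 -> F3/C4 P5 similar
  -> R3 @ bar 1 tick 0 v(1, 2): D4 above C4
  -> R7 @ bar 1 tick 0 v(2,): B4->C4 leap 11st
  -> R7 @ bar 1 tick 0 v(3,): B4->C4 leap 11st
  -> R3 @ bar 1 tick 1 v(1, 2): D4 above C4
  -> R3 @ bar 1 tick 2 v(1, 2): D4 above C4
  -> R3 @ bar 1 tick 3 v(1, 2): D4 above C4
  -> R1 @ bar 2 tick 0 v(2, 3): C4/C4 P1 -> E4/E4 P1 similar
  -> R2 @ bar 2 tick 0 v(0, 1): F3/D4 M6 -> E3/B3 P5 similar
  -> R1 @ bar 3 tick 0 v(0, 1): E3/B3 P5 -> D3/A3 P5 similar
  -> R1 @ bar 3 tick 0 v(0, 2): E3/E4 P8 -> D3/D4 P8 similar
  -> R3 @ bar 3 tick 0 v(2, 3): D4 above C4
  -> R4 @ bar 3 tick 0 v(0, 3): D3/C4 m7 untreated
  -> R3 @ bar 3 tick 1 v(2, 3): D4 above C4
  -> R3 @ bar 3 tick 2 v(2, 3): D4 above C4
  -> R3 @ bar 3 tick 3 v(2, 3): D4 above C4
  -> R1 @ bar 4 tick 0 v(0, 2): D3/D4 P8 -> F3/F4 P8 similar
  -> R2 @ bar 4 tick 0 v(0, 3): D3/C4 m7 -> F3/F4 P8 similar
  -> R2 @ bar 4 tick 0 v(2, 3): D4/C4 M2 -> F4/F4 P1 similar
  -> R8 @ bar 4 tick 0 v(0, 2): penult P8 not 3rd/6th
  -> R8 @ bar 4 tick 0 v(0, 3): penult P8 not 3rd/6th
  -> R1 @ bar 5 tick 0 v(2, 3): F4/F4 P1 -> B4/B4 P1 similar
  -> R2 @ bar 5 tick 0 v(0, 1): F3/D4 M6 -> G3/G4 P8 similar
  -> R7 @ bar 5 tick 0 v(2,): F4->B4 leap 6st
  -> R7 @ bar 5 tick 0 v(3,): F4->B4 leap 6st
  -> R6 @ bar 5 tick 3 v(0, 2): closes on M3
  -> R6 @ bar 5 tick 3 v(0, 3): closes on M3

(0, 0, R5, (0, 2))
(0, 0, R5, (0, 3))
(1, 0, R1, (2, 3))
(1, 0, R2, (0, 2))
(1, 0, R2, (0, 3))
(1, 0, R3, (1, 2))
(1, 0, R7, (2,))
(1, 0, R7, (3,))
(1, 1, R3, (1, 2))
(1, 2, R3, (1, 2))
(1, 3, R3, (1, 2))
(2, 0, R1, (2, 3))
(2, 0, R2, (0, 1))
(3, 0, R1, (0, 1))
(3, 0, R1, (0, 2))
(3, 0, R3, (2, 3))
(3, 0, R4, (0, 3))
(3, 1, R3, (2, 3))
(3, 2, R3, (2, 3))
(3, 3, R3, (2, 3))
(4, 0, R1, (0, 2))
(4, 0, R2, (0, 3))
(4, 0, R2, (2, 3))
(4, 0, R8, (0, 2))
(4, 0, R8, (0, 3))
(5, 0, R1, (2, 3))
(5, 0, R2, (0, 1))
(5, 0, R7, (2,))
(5, 0, R7, (3,))
(5, 3, R6, (0, 2))
(5, 3, R6, (0, 3))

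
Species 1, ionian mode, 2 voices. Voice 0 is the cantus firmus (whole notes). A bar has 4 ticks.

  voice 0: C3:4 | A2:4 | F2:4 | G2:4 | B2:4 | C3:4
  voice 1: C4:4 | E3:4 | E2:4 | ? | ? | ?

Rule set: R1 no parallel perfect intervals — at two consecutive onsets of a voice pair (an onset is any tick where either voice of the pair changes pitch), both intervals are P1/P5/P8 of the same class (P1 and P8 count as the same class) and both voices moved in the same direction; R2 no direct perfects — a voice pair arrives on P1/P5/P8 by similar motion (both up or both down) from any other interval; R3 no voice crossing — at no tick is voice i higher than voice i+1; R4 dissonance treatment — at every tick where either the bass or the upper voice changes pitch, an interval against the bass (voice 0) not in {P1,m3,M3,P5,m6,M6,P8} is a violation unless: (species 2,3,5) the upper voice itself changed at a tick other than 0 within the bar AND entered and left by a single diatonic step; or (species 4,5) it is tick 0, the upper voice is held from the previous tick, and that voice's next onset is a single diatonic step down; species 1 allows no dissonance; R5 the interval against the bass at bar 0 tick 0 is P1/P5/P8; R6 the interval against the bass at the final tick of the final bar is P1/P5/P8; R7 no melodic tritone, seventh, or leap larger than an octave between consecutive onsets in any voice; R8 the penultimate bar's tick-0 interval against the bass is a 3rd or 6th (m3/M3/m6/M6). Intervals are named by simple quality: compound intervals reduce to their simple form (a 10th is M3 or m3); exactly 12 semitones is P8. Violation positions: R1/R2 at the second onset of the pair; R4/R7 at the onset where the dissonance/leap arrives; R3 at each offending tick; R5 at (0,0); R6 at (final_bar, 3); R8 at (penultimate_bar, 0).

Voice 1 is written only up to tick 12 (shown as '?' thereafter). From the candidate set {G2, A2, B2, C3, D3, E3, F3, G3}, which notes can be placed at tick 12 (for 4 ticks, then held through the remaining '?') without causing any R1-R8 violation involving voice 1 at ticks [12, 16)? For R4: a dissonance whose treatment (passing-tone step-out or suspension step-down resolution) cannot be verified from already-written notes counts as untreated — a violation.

G2: violates R2
A2: violates R4
B2: legal
C3: violates R4
D3: violates R2,R7
E3: legal
F3: violates R4,R7
G3: violates R2,R7

{B2, E3}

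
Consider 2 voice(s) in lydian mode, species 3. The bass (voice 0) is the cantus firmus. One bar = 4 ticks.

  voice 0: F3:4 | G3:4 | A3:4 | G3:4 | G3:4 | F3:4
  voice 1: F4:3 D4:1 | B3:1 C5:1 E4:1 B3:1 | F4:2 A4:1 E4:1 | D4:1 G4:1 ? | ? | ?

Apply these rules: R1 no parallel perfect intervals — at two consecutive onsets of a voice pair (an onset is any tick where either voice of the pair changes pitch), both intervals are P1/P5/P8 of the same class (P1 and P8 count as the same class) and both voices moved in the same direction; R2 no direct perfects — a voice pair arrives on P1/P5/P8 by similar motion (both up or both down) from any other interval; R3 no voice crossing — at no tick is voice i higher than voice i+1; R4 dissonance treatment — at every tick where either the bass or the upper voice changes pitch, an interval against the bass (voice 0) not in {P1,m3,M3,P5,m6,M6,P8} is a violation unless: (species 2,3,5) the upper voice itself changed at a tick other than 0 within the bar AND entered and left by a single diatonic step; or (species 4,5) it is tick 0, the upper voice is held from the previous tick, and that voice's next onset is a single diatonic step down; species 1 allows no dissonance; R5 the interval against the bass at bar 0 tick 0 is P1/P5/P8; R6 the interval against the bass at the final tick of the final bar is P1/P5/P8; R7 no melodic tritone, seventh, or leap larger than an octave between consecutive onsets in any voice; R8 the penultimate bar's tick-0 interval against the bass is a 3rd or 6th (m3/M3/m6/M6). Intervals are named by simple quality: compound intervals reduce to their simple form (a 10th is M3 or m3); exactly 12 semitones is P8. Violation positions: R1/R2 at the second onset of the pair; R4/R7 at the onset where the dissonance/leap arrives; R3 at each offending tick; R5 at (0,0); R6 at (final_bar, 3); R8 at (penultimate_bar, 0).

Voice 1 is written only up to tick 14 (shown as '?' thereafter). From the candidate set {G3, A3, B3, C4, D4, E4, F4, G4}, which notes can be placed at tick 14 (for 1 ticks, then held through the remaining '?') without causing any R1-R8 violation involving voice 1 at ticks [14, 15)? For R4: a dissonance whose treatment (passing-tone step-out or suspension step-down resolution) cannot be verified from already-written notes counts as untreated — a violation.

{B3, D4, E4, G3, G4}

G3: legal
A3: violates R4,R7
B3: legal
C4: violates R4
D4: legal
E4: legal
F4: violates R4
G4: legal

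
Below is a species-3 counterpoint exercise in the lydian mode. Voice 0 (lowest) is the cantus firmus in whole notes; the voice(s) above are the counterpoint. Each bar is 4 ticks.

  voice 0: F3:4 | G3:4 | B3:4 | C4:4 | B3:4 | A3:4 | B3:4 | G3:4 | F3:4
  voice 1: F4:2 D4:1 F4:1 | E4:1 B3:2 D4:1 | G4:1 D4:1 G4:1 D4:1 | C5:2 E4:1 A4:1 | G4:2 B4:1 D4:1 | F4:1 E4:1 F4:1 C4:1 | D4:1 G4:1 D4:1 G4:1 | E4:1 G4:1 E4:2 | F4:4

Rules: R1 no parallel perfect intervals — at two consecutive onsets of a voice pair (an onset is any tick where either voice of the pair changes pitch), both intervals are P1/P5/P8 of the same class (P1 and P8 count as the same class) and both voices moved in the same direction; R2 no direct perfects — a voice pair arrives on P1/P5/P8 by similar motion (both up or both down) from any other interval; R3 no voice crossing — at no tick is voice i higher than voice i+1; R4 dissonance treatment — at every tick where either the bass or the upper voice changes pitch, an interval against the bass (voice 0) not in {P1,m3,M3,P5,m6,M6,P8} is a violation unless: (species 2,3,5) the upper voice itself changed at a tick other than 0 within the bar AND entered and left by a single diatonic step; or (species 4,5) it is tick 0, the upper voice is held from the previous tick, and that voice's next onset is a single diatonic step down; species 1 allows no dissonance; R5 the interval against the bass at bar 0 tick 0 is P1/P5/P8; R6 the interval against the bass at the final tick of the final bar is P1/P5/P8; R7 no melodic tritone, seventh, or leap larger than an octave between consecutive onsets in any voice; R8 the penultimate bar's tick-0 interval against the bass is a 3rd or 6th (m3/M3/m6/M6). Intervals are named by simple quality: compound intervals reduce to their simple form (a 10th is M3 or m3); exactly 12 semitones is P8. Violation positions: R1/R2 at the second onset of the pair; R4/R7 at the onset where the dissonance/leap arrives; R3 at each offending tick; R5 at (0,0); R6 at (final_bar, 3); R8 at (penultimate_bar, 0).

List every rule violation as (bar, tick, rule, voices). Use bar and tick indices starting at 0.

bar 0: v0=F3 v1=F4 downbeat P8
bar 1: v0=G3 v1=E4 downbeat M6
bar 2: v0=B3 v1=G4 downbeat m6
bar 3: v0=C4 v1=C5 downbeat P8
bar 4: v0=B3 v1=G4 downbeat m6
bar 5: v0=A3 v1=F4 downbeat m6
bar 6: v0=B3 v1=D4 downbeat m3
bar 7: v0=G3 v1=E4 downbeat M6
bar 8: v0=F3 v1=F4 downbeat P8
  -> R2 @ bar 3 tick 0 v(0, 1): B3/D4 m3 -> C4/C5 P8 similar
  -> R7 @ bar 3 tick 0 v(1,): D4->C5 leap 10st

(3, 0, R2, (0, 1))
(3, 0, R7, (1,))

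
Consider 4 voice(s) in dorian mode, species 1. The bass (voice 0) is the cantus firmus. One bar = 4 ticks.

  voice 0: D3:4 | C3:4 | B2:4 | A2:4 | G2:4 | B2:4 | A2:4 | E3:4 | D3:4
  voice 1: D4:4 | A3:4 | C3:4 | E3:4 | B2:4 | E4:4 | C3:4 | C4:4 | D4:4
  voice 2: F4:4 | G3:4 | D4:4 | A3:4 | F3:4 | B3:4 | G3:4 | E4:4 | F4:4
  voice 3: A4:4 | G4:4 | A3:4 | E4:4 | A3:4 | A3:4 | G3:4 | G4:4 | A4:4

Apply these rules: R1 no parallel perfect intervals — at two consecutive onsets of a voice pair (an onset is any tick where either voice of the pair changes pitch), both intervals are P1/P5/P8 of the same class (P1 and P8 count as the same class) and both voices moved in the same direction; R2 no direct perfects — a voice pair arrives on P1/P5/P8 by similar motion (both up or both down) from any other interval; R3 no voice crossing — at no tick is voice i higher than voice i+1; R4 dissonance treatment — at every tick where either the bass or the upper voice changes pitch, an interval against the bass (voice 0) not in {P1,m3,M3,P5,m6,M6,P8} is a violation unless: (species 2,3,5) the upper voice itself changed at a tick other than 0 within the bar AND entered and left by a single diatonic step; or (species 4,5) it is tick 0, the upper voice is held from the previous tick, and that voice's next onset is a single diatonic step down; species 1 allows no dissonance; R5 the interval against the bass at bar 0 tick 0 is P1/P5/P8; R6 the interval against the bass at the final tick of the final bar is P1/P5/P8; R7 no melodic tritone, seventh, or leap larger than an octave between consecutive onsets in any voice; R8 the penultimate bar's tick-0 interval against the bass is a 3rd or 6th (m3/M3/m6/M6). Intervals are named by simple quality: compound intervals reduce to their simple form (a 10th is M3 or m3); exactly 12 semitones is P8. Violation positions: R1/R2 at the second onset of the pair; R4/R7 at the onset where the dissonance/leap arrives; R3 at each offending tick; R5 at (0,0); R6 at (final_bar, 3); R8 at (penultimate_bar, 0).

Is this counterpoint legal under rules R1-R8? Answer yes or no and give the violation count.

bar 0: v0=D3 v1=D4 v2=F4 v3=A4 (P5)
bar 1: v0=C3 v1=A3 v2=G3 v3=G4 (P5)
bar 2: v0=B2 v1=C3 v2=D4 v3=A3 (m7)
bar 3: v0=A2 v1=E3 v2=A3 v3=E4 (P5)
bar 4: v0=G2 v1=B2 v2=F3 v3=A3 (M2)
bar 5: v0=B2 v1=E4 v2=B3 v3=A3 (m7)
bar 6: v0=A2 v1=C3 v2=G3 v3=G3 (m7)
bar 7: v0=E3 v1=C4 v2=E4 v3=G4 (m3)
bar 8: v0=D3 v1=D4 v2=F4 v3=A4 (P5)
  R5 @ bar0.0: opens on m3
  R1 @ bar1.0: D3/A4 P5 -> C3/G4 P5 similar
  R2 @ bar1.0: D3/F4 m3 -> C3/G3 P5 similar
  R2 @ bar1.0: F4/A4 M3 -> G3/G4 P8 similar
  R3 @ bar1.0: A3 above G3
  R7 @ bar1.0: F4->G3 leap 10st
  R3 @ bar1.1: A3 above G3
  R3 @ bar1.2: A3 above G3
  R3 @ bar1.3: A3 above G3
  R3 @ bar2.0: D4 above A3
  R4 @ bar2.0: B2/C3 m2 untreated
  R4 @ bar2.0: B2/A3 m7 untreated
  R7 @ bar2.0: G4->A3 leap 10st
  R3 @ bar2.1: D4 above A3
  R3 @ bar2.2: D4 above A3
  R3 @ bar2.3: D4 above A3
  R2 @ bar3.0: B2/D4 m3 -> A2/A3 P8 similar
  R2 @ bar3.0: C3/A3 M6 -> E3/E4 P8 similar
  R4 @ bar4.0: G2/F3 m7 untreated
  R4 @ bar4.0: G2/A3 M2 untreated
  R2 @ bar5.0: G2/F3 m7 -> B2/B3 P8 similar
  R3 @ bar5.0: E4 above B3
  R3 @ bar5.0: B3 above A3
  R4 @ bar5.0: B2/E4 P4 untreated
  R4 @ bar5.0: B2/A3 m7 untreated
  R7 @ bar5.0: B2->E4 leap 17st
  R7 @ bar5.0: F3->B3 leap 6st
  R3 @ bar5.1: E4 above B3
  R3 @ bar5.1: B3 above A3
  R3 @ bar5.2: E4 above B3
  R3 @ bar5.2: B3 above A3
  R3 @ bar5.3: E4 above B3
  R3 @ bar5.3: B3 above A3
  R1 @ bar6.0: E4/A3 P5 -> C3/G3 P5 similar
  R2 @ bar6.0: E4/B3 P4 -> C3/G3 P5 similar
  R2 @ bar6.0: B3/A3 M2 -> G3/G3 P1 similar
  R4 @ bar6.0: A2/G3 m7 untreated
  R4 @ bar6.0: A2/G3 m7 untreated
  R7 @ bar6.0: E4->C3 leap 16st
  R1 @ bar7.0: C3/G3 P5 -> C4/G4 P5 similar
  R2 @ bar7.0: A2/G3 m7 -> E3/E4 P8 similar
  R8 @ bar7.0: penult P8 not 3rd/6th
  R1 @ bar8.0: C4/G4 P5 -> D4/A4 P5 similar
  R6 @ bar8.3: closes on m3

No (44 violations)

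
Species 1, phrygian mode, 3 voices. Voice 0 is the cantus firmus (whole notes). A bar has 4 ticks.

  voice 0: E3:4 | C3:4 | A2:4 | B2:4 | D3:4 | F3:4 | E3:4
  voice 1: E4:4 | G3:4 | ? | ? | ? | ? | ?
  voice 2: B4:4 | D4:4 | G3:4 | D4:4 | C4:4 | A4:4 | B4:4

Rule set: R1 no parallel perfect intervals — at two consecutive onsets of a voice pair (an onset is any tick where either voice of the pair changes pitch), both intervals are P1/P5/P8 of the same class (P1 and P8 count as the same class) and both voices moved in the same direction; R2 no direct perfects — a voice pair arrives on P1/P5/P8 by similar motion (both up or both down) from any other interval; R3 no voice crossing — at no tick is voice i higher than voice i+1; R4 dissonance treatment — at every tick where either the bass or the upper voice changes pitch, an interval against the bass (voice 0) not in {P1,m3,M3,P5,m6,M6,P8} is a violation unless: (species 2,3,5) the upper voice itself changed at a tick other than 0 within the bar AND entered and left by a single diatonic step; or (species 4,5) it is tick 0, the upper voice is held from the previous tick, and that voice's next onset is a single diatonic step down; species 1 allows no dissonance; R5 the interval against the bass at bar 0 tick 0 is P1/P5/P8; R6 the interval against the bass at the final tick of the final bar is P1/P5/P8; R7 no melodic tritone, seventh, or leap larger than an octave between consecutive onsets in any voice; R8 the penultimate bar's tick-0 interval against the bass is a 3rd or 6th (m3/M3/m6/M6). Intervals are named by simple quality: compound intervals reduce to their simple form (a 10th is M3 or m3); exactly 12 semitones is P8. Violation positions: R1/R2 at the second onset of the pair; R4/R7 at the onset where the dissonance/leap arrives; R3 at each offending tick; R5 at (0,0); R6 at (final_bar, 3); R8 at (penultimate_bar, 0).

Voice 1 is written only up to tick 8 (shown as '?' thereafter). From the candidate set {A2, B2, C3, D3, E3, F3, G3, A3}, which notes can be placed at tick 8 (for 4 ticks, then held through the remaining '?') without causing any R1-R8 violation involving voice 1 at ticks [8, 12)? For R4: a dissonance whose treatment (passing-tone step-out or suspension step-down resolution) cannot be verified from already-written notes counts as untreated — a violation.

A2: violates R2,R7
B2: violates R4
C3: violates R1
D3: violates R4
E3: violates R1
F3: legal
G3: violates R4
A3: violates R3

{F3}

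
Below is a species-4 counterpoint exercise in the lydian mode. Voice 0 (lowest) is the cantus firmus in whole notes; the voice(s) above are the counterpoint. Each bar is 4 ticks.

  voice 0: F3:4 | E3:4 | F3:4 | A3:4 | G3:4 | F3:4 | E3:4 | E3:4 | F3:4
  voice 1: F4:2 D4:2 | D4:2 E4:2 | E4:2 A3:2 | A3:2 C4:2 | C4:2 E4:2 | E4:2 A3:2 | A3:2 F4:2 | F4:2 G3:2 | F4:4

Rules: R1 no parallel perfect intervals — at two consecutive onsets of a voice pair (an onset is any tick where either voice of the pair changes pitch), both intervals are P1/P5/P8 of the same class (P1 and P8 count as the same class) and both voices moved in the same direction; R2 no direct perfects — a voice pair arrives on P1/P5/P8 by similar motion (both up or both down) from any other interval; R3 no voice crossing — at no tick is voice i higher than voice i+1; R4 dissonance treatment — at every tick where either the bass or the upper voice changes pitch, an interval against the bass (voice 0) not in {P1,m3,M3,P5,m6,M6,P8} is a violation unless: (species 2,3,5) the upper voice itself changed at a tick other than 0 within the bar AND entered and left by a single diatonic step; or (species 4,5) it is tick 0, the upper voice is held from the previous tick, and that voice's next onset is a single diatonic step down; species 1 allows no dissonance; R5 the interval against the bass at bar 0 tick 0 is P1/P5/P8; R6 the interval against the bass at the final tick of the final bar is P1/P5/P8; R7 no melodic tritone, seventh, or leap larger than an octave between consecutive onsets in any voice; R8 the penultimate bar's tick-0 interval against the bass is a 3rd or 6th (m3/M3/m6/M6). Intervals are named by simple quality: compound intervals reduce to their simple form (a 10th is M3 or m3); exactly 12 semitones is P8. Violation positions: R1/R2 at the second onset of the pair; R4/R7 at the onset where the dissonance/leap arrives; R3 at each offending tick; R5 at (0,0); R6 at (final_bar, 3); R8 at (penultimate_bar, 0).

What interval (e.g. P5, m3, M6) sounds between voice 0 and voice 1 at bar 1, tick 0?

m7

voice 0=E3 voice 1=D4 -> m7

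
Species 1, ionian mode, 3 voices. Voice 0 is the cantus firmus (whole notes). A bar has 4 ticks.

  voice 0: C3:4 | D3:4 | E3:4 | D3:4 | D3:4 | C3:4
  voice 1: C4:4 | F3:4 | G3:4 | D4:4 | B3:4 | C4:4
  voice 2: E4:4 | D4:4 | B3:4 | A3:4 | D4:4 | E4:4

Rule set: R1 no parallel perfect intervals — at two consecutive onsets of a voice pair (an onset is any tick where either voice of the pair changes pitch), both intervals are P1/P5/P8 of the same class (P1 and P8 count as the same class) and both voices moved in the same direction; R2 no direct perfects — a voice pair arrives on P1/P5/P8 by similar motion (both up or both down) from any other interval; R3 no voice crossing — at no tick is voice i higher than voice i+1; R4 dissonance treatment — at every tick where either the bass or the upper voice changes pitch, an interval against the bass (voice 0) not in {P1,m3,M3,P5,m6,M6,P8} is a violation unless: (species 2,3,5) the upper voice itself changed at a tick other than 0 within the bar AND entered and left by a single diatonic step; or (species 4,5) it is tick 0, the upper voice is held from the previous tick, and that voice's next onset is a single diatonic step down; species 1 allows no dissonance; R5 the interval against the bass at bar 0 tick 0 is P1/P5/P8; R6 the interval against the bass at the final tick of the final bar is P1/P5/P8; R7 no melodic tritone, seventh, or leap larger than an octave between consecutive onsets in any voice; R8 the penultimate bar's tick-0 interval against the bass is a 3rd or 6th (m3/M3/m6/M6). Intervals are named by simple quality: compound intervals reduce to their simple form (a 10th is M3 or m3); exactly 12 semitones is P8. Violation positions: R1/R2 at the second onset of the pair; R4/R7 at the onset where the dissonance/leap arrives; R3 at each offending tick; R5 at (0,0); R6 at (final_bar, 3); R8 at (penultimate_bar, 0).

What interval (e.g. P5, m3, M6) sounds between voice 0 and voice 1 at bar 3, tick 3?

voice 0=D3 voice 1=D4 -> P8

P8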